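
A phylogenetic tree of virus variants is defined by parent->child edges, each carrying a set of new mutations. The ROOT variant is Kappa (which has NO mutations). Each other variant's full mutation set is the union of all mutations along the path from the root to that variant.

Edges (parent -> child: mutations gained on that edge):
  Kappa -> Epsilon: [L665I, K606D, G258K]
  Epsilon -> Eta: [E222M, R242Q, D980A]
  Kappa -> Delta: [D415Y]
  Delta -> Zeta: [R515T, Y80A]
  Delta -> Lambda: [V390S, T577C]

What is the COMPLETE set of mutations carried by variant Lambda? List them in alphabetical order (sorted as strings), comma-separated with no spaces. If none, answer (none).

Answer: D415Y,T577C,V390S

Derivation:
At Kappa: gained [] -> total []
At Delta: gained ['D415Y'] -> total ['D415Y']
At Lambda: gained ['V390S', 'T577C'] -> total ['D415Y', 'T577C', 'V390S']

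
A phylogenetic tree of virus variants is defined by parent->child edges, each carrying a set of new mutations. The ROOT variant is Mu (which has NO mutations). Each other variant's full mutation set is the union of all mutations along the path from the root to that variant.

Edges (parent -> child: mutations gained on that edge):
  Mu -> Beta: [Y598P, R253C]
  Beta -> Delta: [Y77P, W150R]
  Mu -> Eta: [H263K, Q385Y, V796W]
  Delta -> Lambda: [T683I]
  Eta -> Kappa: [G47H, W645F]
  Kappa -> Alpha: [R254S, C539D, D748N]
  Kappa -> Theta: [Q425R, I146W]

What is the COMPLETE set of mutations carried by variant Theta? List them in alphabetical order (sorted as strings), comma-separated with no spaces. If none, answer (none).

At Mu: gained [] -> total []
At Eta: gained ['H263K', 'Q385Y', 'V796W'] -> total ['H263K', 'Q385Y', 'V796W']
At Kappa: gained ['G47H', 'W645F'] -> total ['G47H', 'H263K', 'Q385Y', 'V796W', 'W645F']
At Theta: gained ['Q425R', 'I146W'] -> total ['G47H', 'H263K', 'I146W', 'Q385Y', 'Q425R', 'V796W', 'W645F']

Answer: G47H,H263K,I146W,Q385Y,Q425R,V796W,W645F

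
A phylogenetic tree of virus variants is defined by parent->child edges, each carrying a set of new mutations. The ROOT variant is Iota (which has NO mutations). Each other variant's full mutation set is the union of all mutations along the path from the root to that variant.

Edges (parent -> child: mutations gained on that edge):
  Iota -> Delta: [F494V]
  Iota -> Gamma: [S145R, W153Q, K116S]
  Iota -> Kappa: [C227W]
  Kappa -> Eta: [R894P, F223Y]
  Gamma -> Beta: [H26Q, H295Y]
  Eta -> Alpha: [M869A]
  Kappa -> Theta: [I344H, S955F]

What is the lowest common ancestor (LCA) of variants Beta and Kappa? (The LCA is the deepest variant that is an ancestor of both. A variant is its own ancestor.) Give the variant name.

Path from root to Beta: Iota -> Gamma -> Beta
  ancestors of Beta: {Iota, Gamma, Beta}
Path from root to Kappa: Iota -> Kappa
  ancestors of Kappa: {Iota, Kappa}
Common ancestors: {Iota}
Walk up from Kappa: Kappa (not in ancestors of Beta), Iota (in ancestors of Beta)
Deepest common ancestor (LCA) = Iota

Answer: Iota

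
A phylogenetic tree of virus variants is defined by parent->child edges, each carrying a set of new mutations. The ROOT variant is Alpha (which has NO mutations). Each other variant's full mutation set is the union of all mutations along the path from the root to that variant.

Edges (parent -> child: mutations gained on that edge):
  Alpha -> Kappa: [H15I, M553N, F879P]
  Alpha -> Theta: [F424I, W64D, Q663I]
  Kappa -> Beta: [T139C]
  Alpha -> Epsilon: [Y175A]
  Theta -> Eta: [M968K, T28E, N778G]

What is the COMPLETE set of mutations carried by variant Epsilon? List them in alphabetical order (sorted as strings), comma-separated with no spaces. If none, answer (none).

At Alpha: gained [] -> total []
At Epsilon: gained ['Y175A'] -> total ['Y175A']

Answer: Y175A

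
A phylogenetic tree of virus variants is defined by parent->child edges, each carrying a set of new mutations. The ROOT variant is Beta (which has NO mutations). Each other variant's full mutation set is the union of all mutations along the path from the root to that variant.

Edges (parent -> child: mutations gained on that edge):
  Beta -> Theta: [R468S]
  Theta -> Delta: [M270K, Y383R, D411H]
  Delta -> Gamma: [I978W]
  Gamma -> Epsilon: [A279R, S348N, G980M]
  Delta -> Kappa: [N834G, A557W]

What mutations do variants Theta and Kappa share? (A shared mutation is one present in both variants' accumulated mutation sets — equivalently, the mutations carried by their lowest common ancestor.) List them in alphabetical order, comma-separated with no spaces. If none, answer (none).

Answer: R468S

Derivation:
Accumulating mutations along path to Theta:
  At Beta: gained [] -> total []
  At Theta: gained ['R468S'] -> total ['R468S']
Mutations(Theta) = ['R468S']
Accumulating mutations along path to Kappa:
  At Beta: gained [] -> total []
  At Theta: gained ['R468S'] -> total ['R468S']
  At Delta: gained ['M270K', 'Y383R', 'D411H'] -> total ['D411H', 'M270K', 'R468S', 'Y383R']
  At Kappa: gained ['N834G', 'A557W'] -> total ['A557W', 'D411H', 'M270K', 'N834G', 'R468S', 'Y383R']
Mutations(Kappa) = ['A557W', 'D411H', 'M270K', 'N834G', 'R468S', 'Y383R']
Intersection: ['R468S'] ∩ ['A557W', 'D411H', 'M270K', 'N834G', 'R468S', 'Y383R'] = ['R468S']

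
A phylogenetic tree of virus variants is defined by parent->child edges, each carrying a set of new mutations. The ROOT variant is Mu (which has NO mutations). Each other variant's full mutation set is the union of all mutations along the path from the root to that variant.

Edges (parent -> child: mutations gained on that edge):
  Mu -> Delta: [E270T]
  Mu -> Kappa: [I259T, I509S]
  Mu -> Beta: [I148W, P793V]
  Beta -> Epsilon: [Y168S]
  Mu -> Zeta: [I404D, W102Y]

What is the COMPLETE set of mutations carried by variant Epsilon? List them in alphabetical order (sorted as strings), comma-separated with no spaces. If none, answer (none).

Answer: I148W,P793V,Y168S

Derivation:
At Mu: gained [] -> total []
At Beta: gained ['I148W', 'P793V'] -> total ['I148W', 'P793V']
At Epsilon: gained ['Y168S'] -> total ['I148W', 'P793V', 'Y168S']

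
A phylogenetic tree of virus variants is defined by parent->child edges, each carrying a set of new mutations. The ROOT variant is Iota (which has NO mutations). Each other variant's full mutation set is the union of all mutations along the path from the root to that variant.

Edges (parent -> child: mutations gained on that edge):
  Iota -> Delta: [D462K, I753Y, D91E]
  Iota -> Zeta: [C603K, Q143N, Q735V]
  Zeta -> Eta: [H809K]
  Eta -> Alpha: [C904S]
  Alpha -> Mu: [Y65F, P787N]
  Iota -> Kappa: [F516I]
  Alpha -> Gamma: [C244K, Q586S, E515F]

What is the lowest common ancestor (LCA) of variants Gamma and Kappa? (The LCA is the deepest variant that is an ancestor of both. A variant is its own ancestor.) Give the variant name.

Path from root to Gamma: Iota -> Zeta -> Eta -> Alpha -> Gamma
  ancestors of Gamma: {Iota, Zeta, Eta, Alpha, Gamma}
Path from root to Kappa: Iota -> Kappa
  ancestors of Kappa: {Iota, Kappa}
Common ancestors: {Iota}
Walk up from Kappa: Kappa (not in ancestors of Gamma), Iota (in ancestors of Gamma)
Deepest common ancestor (LCA) = Iota

Answer: Iota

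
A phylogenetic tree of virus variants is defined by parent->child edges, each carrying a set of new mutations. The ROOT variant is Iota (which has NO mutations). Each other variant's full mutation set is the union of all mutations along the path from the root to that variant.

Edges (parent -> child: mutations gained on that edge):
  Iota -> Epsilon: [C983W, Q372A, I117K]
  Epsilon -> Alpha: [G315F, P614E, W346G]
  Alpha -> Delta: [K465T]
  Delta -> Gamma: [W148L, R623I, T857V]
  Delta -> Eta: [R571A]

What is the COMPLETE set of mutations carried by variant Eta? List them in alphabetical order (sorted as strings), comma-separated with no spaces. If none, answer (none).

Answer: C983W,G315F,I117K,K465T,P614E,Q372A,R571A,W346G

Derivation:
At Iota: gained [] -> total []
At Epsilon: gained ['C983W', 'Q372A', 'I117K'] -> total ['C983W', 'I117K', 'Q372A']
At Alpha: gained ['G315F', 'P614E', 'W346G'] -> total ['C983W', 'G315F', 'I117K', 'P614E', 'Q372A', 'W346G']
At Delta: gained ['K465T'] -> total ['C983W', 'G315F', 'I117K', 'K465T', 'P614E', 'Q372A', 'W346G']
At Eta: gained ['R571A'] -> total ['C983W', 'G315F', 'I117K', 'K465T', 'P614E', 'Q372A', 'R571A', 'W346G']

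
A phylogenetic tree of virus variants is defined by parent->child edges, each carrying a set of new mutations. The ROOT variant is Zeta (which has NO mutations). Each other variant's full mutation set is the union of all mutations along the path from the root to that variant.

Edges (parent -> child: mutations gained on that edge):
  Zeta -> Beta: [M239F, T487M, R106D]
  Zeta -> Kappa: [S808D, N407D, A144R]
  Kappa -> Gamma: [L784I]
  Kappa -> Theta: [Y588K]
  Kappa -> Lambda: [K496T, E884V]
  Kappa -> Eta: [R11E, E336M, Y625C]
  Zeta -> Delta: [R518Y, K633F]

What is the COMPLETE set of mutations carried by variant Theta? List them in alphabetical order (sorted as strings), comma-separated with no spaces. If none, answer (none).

Answer: A144R,N407D,S808D,Y588K

Derivation:
At Zeta: gained [] -> total []
At Kappa: gained ['S808D', 'N407D', 'A144R'] -> total ['A144R', 'N407D', 'S808D']
At Theta: gained ['Y588K'] -> total ['A144R', 'N407D', 'S808D', 'Y588K']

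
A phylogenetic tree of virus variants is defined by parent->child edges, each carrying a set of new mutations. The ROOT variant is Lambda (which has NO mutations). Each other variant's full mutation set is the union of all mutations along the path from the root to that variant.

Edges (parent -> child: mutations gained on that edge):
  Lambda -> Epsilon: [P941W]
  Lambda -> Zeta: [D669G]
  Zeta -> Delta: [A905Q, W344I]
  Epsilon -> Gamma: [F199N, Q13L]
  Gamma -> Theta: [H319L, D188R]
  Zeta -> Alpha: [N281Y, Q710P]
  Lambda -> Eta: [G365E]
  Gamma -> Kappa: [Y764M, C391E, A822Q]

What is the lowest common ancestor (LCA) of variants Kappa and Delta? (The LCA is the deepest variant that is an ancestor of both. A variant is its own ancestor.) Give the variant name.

Answer: Lambda

Derivation:
Path from root to Kappa: Lambda -> Epsilon -> Gamma -> Kappa
  ancestors of Kappa: {Lambda, Epsilon, Gamma, Kappa}
Path from root to Delta: Lambda -> Zeta -> Delta
  ancestors of Delta: {Lambda, Zeta, Delta}
Common ancestors: {Lambda}
Walk up from Delta: Delta (not in ancestors of Kappa), Zeta (not in ancestors of Kappa), Lambda (in ancestors of Kappa)
Deepest common ancestor (LCA) = Lambda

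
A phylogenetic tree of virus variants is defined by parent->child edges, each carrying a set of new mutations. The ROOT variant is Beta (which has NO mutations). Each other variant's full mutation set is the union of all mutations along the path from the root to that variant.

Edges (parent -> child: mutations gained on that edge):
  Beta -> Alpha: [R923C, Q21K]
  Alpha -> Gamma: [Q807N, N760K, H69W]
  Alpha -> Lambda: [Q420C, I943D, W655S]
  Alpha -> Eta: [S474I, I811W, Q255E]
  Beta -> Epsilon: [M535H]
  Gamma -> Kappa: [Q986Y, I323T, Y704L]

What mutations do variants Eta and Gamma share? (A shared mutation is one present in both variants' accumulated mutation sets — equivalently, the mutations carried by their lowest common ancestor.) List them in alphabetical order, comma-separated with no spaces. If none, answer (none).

Answer: Q21K,R923C

Derivation:
Accumulating mutations along path to Eta:
  At Beta: gained [] -> total []
  At Alpha: gained ['R923C', 'Q21K'] -> total ['Q21K', 'R923C']
  At Eta: gained ['S474I', 'I811W', 'Q255E'] -> total ['I811W', 'Q21K', 'Q255E', 'R923C', 'S474I']
Mutations(Eta) = ['I811W', 'Q21K', 'Q255E', 'R923C', 'S474I']
Accumulating mutations along path to Gamma:
  At Beta: gained [] -> total []
  At Alpha: gained ['R923C', 'Q21K'] -> total ['Q21K', 'R923C']
  At Gamma: gained ['Q807N', 'N760K', 'H69W'] -> total ['H69W', 'N760K', 'Q21K', 'Q807N', 'R923C']
Mutations(Gamma) = ['H69W', 'N760K', 'Q21K', 'Q807N', 'R923C']
Intersection: ['I811W', 'Q21K', 'Q255E', 'R923C', 'S474I'] ∩ ['H69W', 'N760K', 'Q21K', 'Q807N', 'R923C'] = ['Q21K', 'R923C']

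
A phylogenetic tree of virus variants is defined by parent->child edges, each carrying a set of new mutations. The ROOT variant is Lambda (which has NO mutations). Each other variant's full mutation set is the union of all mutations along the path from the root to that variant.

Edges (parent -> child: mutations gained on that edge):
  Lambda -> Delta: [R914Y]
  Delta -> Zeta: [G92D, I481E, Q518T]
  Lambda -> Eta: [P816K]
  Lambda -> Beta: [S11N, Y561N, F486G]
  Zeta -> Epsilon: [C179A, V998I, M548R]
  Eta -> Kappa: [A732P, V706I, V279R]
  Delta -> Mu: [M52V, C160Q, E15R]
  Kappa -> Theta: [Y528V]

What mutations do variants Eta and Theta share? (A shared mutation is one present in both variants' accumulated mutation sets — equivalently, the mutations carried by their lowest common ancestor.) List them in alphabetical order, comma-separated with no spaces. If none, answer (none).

Accumulating mutations along path to Eta:
  At Lambda: gained [] -> total []
  At Eta: gained ['P816K'] -> total ['P816K']
Mutations(Eta) = ['P816K']
Accumulating mutations along path to Theta:
  At Lambda: gained [] -> total []
  At Eta: gained ['P816K'] -> total ['P816K']
  At Kappa: gained ['A732P', 'V706I', 'V279R'] -> total ['A732P', 'P816K', 'V279R', 'V706I']
  At Theta: gained ['Y528V'] -> total ['A732P', 'P816K', 'V279R', 'V706I', 'Y528V']
Mutations(Theta) = ['A732P', 'P816K', 'V279R', 'V706I', 'Y528V']
Intersection: ['P816K'] ∩ ['A732P', 'P816K', 'V279R', 'V706I', 'Y528V'] = ['P816K']

Answer: P816K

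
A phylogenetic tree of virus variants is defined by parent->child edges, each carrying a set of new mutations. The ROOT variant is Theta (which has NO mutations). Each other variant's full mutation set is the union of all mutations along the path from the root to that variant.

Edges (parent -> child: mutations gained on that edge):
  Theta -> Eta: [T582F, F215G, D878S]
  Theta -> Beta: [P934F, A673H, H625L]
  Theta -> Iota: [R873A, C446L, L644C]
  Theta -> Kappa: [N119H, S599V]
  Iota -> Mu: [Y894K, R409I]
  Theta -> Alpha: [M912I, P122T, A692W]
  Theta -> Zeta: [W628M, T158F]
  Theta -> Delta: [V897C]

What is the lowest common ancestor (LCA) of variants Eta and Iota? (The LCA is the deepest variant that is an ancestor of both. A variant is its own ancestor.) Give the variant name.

Answer: Theta

Derivation:
Path from root to Eta: Theta -> Eta
  ancestors of Eta: {Theta, Eta}
Path from root to Iota: Theta -> Iota
  ancestors of Iota: {Theta, Iota}
Common ancestors: {Theta}
Walk up from Iota: Iota (not in ancestors of Eta), Theta (in ancestors of Eta)
Deepest common ancestor (LCA) = Theta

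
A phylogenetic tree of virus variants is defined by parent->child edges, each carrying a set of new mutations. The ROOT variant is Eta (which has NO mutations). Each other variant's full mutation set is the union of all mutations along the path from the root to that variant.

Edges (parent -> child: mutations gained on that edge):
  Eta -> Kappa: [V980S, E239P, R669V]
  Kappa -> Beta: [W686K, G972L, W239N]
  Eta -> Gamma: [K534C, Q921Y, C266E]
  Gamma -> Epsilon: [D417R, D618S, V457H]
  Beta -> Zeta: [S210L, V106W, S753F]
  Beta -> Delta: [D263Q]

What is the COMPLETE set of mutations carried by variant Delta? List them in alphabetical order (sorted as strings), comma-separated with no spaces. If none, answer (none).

At Eta: gained [] -> total []
At Kappa: gained ['V980S', 'E239P', 'R669V'] -> total ['E239P', 'R669V', 'V980S']
At Beta: gained ['W686K', 'G972L', 'W239N'] -> total ['E239P', 'G972L', 'R669V', 'V980S', 'W239N', 'W686K']
At Delta: gained ['D263Q'] -> total ['D263Q', 'E239P', 'G972L', 'R669V', 'V980S', 'W239N', 'W686K']

Answer: D263Q,E239P,G972L,R669V,V980S,W239N,W686K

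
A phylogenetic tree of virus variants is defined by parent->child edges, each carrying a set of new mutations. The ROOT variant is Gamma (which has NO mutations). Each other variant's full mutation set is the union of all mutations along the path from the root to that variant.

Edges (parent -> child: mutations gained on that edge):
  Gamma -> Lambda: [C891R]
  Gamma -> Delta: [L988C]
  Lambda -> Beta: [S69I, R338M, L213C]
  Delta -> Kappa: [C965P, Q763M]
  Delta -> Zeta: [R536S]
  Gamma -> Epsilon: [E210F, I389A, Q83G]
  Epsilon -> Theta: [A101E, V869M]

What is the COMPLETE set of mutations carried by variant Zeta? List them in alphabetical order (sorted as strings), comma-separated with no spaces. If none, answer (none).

At Gamma: gained [] -> total []
At Delta: gained ['L988C'] -> total ['L988C']
At Zeta: gained ['R536S'] -> total ['L988C', 'R536S']

Answer: L988C,R536S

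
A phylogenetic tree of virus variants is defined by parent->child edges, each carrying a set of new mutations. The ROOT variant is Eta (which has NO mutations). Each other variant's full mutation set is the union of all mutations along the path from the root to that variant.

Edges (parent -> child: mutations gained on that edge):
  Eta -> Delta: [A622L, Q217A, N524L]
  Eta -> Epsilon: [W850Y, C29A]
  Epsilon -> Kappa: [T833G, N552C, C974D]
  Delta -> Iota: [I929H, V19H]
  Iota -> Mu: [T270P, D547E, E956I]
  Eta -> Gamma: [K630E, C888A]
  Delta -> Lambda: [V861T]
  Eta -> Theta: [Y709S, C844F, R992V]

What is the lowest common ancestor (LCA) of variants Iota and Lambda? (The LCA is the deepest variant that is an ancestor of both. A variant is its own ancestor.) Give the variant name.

Path from root to Iota: Eta -> Delta -> Iota
  ancestors of Iota: {Eta, Delta, Iota}
Path from root to Lambda: Eta -> Delta -> Lambda
  ancestors of Lambda: {Eta, Delta, Lambda}
Common ancestors: {Eta, Delta}
Walk up from Lambda: Lambda (not in ancestors of Iota), Delta (in ancestors of Iota), Eta (in ancestors of Iota)
Deepest common ancestor (LCA) = Delta

Answer: Delta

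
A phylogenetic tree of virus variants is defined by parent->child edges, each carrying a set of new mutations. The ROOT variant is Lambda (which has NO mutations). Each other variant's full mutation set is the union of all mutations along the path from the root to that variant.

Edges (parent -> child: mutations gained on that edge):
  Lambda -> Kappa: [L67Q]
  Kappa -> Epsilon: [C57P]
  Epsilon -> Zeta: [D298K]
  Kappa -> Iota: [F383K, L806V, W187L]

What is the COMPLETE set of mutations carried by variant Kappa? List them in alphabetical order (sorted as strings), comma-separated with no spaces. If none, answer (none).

Answer: L67Q

Derivation:
At Lambda: gained [] -> total []
At Kappa: gained ['L67Q'] -> total ['L67Q']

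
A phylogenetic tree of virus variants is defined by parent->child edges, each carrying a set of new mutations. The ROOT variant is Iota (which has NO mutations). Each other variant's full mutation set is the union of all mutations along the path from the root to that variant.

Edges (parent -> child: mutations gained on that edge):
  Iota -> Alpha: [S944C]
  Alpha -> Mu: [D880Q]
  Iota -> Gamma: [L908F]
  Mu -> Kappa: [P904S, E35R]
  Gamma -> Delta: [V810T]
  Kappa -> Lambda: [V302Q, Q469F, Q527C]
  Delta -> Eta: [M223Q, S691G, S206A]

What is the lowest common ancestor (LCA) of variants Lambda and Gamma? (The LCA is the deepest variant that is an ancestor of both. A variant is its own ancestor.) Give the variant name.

Path from root to Lambda: Iota -> Alpha -> Mu -> Kappa -> Lambda
  ancestors of Lambda: {Iota, Alpha, Mu, Kappa, Lambda}
Path from root to Gamma: Iota -> Gamma
  ancestors of Gamma: {Iota, Gamma}
Common ancestors: {Iota}
Walk up from Gamma: Gamma (not in ancestors of Lambda), Iota (in ancestors of Lambda)
Deepest common ancestor (LCA) = Iota

Answer: Iota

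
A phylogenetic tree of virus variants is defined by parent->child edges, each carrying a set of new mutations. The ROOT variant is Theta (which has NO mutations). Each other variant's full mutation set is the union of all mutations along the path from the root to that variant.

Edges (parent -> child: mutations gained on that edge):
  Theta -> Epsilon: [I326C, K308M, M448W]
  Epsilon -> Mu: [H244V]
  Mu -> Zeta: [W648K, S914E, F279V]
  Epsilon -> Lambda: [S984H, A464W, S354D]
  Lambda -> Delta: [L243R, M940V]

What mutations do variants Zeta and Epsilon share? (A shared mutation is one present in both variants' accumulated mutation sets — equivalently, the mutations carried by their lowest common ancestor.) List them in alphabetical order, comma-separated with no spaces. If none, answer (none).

Answer: I326C,K308M,M448W

Derivation:
Accumulating mutations along path to Zeta:
  At Theta: gained [] -> total []
  At Epsilon: gained ['I326C', 'K308M', 'M448W'] -> total ['I326C', 'K308M', 'M448W']
  At Mu: gained ['H244V'] -> total ['H244V', 'I326C', 'K308M', 'M448W']
  At Zeta: gained ['W648K', 'S914E', 'F279V'] -> total ['F279V', 'H244V', 'I326C', 'K308M', 'M448W', 'S914E', 'W648K']
Mutations(Zeta) = ['F279V', 'H244V', 'I326C', 'K308M', 'M448W', 'S914E', 'W648K']
Accumulating mutations along path to Epsilon:
  At Theta: gained [] -> total []
  At Epsilon: gained ['I326C', 'K308M', 'M448W'] -> total ['I326C', 'K308M', 'M448W']
Mutations(Epsilon) = ['I326C', 'K308M', 'M448W']
Intersection: ['F279V', 'H244V', 'I326C', 'K308M', 'M448W', 'S914E', 'W648K'] ∩ ['I326C', 'K308M', 'M448W'] = ['I326C', 'K308M', 'M448W']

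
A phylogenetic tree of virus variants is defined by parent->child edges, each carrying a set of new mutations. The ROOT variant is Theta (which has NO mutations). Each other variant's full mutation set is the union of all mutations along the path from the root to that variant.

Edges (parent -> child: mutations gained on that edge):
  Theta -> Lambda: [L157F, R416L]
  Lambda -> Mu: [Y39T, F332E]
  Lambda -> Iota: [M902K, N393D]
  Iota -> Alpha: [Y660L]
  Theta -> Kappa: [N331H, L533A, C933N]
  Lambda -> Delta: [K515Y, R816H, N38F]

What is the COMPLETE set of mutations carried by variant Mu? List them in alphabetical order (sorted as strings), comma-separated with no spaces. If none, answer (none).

At Theta: gained [] -> total []
At Lambda: gained ['L157F', 'R416L'] -> total ['L157F', 'R416L']
At Mu: gained ['Y39T', 'F332E'] -> total ['F332E', 'L157F', 'R416L', 'Y39T']

Answer: F332E,L157F,R416L,Y39T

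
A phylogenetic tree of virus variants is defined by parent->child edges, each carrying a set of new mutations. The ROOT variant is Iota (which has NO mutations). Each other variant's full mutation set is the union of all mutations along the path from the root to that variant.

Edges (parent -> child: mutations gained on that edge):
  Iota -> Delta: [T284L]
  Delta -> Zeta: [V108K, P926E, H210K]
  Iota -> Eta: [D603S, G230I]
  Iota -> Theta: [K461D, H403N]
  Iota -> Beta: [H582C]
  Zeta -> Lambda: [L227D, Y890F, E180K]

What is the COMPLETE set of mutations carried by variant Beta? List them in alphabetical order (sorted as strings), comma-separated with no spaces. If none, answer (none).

Answer: H582C

Derivation:
At Iota: gained [] -> total []
At Beta: gained ['H582C'] -> total ['H582C']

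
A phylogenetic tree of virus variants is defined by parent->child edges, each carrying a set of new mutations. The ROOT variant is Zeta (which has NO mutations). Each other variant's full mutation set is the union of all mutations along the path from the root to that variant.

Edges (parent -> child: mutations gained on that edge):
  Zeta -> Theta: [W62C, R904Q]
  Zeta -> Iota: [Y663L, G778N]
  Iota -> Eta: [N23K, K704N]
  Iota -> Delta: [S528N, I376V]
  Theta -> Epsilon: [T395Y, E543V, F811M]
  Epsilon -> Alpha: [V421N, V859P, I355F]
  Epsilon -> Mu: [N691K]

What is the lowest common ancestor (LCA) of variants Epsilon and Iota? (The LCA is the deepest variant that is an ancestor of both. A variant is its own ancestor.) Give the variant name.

Path from root to Epsilon: Zeta -> Theta -> Epsilon
  ancestors of Epsilon: {Zeta, Theta, Epsilon}
Path from root to Iota: Zeta -> Iota
  ancestors of Iota: {Zeta, Iota}
Common ancestors: {Zeta}
Walk up from Iota: Iota (not in ancestors of Epsilon), Zeta (in ancestors of Epsilon)
Deepest common ancestor (LCA) = Zeta

Answer: Zeta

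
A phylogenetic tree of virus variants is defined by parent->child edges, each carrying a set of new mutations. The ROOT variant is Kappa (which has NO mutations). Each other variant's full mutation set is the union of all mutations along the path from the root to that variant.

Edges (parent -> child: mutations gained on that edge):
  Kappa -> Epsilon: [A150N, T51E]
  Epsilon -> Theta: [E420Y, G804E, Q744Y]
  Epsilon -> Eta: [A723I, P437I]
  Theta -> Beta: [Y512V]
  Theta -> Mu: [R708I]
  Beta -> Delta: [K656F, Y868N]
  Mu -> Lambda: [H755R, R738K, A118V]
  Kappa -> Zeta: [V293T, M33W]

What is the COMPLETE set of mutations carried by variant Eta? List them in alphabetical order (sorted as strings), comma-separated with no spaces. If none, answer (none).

At Kappa: gained [] -> total []
At Epsilon: gained ['A150N', 'T51E'] -> total ['A150N', 'T51E']
At Eta: gained ['A723I', 'P437I'] -> total ['A150N', 'A723I', 'P437I', 'T51E']

Answer: A150N,A723I,P437I,T51E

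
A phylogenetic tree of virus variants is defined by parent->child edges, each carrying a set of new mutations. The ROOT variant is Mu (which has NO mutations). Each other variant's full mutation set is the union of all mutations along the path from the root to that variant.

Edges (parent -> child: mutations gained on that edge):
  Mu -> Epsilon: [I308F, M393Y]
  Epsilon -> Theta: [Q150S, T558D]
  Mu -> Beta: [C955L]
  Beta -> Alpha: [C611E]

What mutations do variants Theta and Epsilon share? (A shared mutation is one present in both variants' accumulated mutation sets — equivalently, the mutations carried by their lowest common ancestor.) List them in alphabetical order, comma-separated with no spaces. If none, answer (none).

Accumulating mutations along path to Theta:
  At Mu: gained [] -> total []
  At Epsilon: gained ['I308F', 'M393Y'] -> total ['I308F', 'M393Y']
  At Theta: gained ['Q150S', 'T558D'] -> total ['I308F', 'M393Y', 'Q150S', 'T558D']
Mutations(Theta) = ['I308F', 'M393Y', 'Q150S', 'T558D']
Accumulating mutations along path to Epsilon:
  At Mu: gained [] -> total []
  At Epsilon: gained ['I308F', 'M393Y'] -> total ['I308F', 'M393Y']
Mutations(Epsilon) = ['I308F', 'M393Y']
Intersection: ['I308F', 'M393Y', 'Q150S', 'T558D'] ∩ ['I308F', 'M393Y'] = ['I308F', 'M393Y']

Answer: I308F,M393Y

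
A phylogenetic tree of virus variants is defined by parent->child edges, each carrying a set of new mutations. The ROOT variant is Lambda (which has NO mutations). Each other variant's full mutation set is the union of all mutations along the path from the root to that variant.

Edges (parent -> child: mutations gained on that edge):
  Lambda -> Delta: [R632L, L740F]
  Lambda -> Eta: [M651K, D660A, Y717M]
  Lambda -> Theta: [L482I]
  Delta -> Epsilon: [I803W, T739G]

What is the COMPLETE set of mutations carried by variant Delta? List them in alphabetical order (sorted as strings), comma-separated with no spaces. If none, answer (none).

Answer: L740F,R632L

Derivation:
At Lambda: gained [] -> total []
At Delta: gained ['R632L', 'L740F'] -> total ['L740F', 'R632L']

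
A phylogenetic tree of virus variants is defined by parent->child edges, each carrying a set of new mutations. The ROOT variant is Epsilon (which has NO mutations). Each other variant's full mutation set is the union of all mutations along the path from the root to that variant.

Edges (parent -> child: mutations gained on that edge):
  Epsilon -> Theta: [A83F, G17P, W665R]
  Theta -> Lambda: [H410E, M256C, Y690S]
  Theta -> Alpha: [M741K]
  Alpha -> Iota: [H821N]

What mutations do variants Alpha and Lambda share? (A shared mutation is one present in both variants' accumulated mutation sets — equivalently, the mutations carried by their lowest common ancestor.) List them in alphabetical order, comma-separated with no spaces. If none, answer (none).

Accumulating mutations along path to Alpha:
  At Epsilon: gained [] -> total []
  At Theta: gained ['A83F', 'G17P', 'W665R'] -> total ['A83F', 'G17P', 'W665R']
  At Alpha: gained ['M741K'] -> total ['A83F', 'G17P', 'M741K', 'W665R']
Mutations(Alpha) = ['A83F', 'G17P', 'M741K', 'W665R']
Accumulating mutations along path to Lambda:
  At Epsilon: gained [] -> total []
  At Theta: gained ['A83F', 'G17P', 'W665R'] -> total ['A83F', 'G17P', 'W665R']
  At Lambda: gained ['H410E', 'M256C', 'Y690S'] -> total ['A83F', 'G17P', 'H410E', 'M256C', 'W665R', 'Y690S']
Mutations(Lambda) = ['A83F', 'G17P', 'H410E', 'M256C', 'W665R', 'Y690S']
Intersection: ['A83F', 'G17P', 'M741K', 'W665R'] ∩ ['A83F', 'G17P', 'H410E', 'M256C', 'W665R', 'Y690S'] = ['A83F', 'G17P', 'W665R']

Answer: A83F,G17P,W665R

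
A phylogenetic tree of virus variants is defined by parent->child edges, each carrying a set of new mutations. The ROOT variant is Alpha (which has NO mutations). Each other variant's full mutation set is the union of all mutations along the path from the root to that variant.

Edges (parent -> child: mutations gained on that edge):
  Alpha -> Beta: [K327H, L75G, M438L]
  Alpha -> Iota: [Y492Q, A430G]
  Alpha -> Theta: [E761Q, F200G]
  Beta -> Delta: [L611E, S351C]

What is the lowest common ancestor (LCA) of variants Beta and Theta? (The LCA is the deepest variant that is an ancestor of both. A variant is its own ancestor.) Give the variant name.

Answer: Alpha

Derivation:
Path from root to Beta: Alpha -> Beta
  ancestors of Beta: {Alpha, Beta}
Path from root to Theta: Alpha -> Theta
  ancestors of Theta: {Alpha, Theta}
Common ancestors: {Alpha}
Walk up from Theta: Theta (not in ancestors of Beta), Alpha (in ancestors of Beta)
Deepest common ancestor (LCA) = Alpha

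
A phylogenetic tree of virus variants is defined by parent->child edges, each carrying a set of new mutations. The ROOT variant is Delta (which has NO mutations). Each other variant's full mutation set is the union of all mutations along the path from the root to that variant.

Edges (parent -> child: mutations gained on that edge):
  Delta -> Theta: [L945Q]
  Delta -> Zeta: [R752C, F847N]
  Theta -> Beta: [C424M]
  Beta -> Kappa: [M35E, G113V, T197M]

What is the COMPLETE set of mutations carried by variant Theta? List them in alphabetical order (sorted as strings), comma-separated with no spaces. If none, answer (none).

Answer: L945Q

Derivation:
At Delta: gained [] -> total []
At Theta: gained ['L945Q'] -> total ['L945Q']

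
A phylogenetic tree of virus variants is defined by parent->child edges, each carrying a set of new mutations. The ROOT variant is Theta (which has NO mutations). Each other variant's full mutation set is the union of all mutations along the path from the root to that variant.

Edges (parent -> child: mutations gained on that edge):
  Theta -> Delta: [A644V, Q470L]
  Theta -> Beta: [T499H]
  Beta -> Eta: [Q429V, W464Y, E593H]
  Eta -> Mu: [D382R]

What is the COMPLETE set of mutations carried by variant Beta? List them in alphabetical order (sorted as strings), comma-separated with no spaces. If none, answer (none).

Answer: T499H

Derivation:
At Theta: gained [] -> total []
At Beta: gained ['T499H'] -> total ['T499H']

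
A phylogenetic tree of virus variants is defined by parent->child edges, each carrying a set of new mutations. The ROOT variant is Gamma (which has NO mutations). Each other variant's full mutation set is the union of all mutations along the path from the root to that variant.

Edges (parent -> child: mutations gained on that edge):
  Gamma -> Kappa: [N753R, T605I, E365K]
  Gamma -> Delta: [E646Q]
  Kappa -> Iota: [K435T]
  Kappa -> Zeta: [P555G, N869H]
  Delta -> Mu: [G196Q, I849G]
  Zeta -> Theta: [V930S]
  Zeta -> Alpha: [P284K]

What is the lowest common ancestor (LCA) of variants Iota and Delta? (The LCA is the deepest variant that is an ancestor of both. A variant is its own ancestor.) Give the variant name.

Path from root to Iota: Gamma -> Kappa -> Iota
  ancestors of Iota: {Gamma, Kappa, Iota}
Path from root to Delta: Gamma -> Delta
  ancestors of Delta: {Gamma, Delta}
Common ancestors: {Gamma}
Walk up from Delta: Delta (not in ancestors of Iota), Gamma (in ancestors of Iota)
Deepest common ancestor (LCA) = Gamma

Answer: Gamma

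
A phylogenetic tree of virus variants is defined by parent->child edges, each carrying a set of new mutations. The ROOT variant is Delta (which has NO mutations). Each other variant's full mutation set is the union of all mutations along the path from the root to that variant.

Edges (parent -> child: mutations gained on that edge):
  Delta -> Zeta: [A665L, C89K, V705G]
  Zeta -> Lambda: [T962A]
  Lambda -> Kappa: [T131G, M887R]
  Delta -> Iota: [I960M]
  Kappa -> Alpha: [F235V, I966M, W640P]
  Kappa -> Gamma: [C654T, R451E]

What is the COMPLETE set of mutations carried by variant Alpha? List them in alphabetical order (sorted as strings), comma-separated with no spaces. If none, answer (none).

Answer: A665L,C89K,F235V,I966M,M887R,T131G,T962A,V705G,W640P

Derivation:
At Delta: gained [] -> total []
At Zeta: gained ['A665L', 'C89K', 'V705G'] -> total ['A665L', 'C89K', 'V705G']
At Lambda: gained ['T962A'] -> total ['A665L', 'C89K', 'T962A', 'V705G']
At Kappa: gained ['T131G', 'M887R'] -> total ['A665L', 'C89K', 'M887R', 'T131G', 'T962A', 'V705G']
At Alpha: gained ['F235V', 'I966M', 'W640P'] -> total ['A665L', 'C89K', 'F235V', 'I966M', 'M887R', 'T131G', 'T962A', 'V705G', 'W640P']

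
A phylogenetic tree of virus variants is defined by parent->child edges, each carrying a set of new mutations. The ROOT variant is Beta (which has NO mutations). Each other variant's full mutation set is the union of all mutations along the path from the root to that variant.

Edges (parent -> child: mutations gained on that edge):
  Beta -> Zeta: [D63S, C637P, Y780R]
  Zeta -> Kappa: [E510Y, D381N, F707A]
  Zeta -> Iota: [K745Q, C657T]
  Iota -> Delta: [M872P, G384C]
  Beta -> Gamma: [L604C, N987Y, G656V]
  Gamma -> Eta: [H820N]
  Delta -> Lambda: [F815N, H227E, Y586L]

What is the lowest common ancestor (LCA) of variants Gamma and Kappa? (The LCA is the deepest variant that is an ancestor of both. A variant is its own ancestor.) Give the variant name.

Path from root to Gamma: Beta -> Gamma
  ancestors of Gamma: {Beta, Gamma}
Path from root to Kappa: Beta -> Zeta -> Kappa
  ancestors of Kappa: {Beta, Zeta, Kappa}
Common ancestors: {Beta}
Walk up from Kappa: Kappa (not in ancestors of Gamma), Zeta (not in ancestors of Gamma), Beta (in ancestors of Gamma)
Deepest common ancestor (LCA) = Beta

Answer: Beta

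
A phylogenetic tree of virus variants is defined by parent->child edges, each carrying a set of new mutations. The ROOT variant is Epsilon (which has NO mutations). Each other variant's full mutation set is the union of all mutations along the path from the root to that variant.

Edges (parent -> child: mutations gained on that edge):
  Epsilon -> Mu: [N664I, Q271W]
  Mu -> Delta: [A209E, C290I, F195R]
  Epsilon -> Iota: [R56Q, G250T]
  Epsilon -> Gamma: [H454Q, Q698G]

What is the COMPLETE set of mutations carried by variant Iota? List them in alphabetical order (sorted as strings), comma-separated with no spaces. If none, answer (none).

At Epsilon: gained [] -> total []
At Iota: gained ['R56Q', 'G250T'] -> total ['G250T', 'R56Q']

Answer: G250T,R56Q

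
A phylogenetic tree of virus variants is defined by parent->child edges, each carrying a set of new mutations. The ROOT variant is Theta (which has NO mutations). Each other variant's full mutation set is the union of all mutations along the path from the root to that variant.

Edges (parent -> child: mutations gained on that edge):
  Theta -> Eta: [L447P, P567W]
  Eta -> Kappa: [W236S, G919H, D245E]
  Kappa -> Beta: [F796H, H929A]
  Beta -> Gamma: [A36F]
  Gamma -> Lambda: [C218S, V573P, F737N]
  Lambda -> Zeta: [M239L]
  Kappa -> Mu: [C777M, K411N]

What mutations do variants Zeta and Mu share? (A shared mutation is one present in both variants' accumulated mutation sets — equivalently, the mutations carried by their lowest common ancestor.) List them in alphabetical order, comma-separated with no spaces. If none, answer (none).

Accumulating mutations along path to Zeta:
  At Theta: gained [] -> total []
  At Eta: gained ['L447P', 'P567W'] -> total ['L447P', 'P567W']
  At Kappa: gained ['W236S', 'G919H', 'D245E'] -> total ['D245E', 'G919H', 'L447P', 'P567W', 'W236S']
  At Beta: gained ['F796H', 'H929A'] -> total ['D245E', 'F796H', 'G919H', 'H929A', 'L447P', 'P567W', 'W236S']
  At Gamma: gained ['A36F'] -> total ['A36F', 'D245E', 'F796H', 'G919H', 'H929A', 'L447P', 'P567W', 'W236S']
  At Lambda: gained ['C218S', 'V573P', 'F737N'] -> total ['A36F', 'C218S', 'D245E', 'F737N', 'F796H', 'G919H', 'H929A', 'L447P', 'P567W', 'V573P', 'W236S']
  At Zeta: gained ['M239L'] -> total ['A36F', 'C218S', 'D245E', 'F737N', 'F796H', 'G919H', 'H929A', 'L447P', 'M239L', 'P567W', 'V573P', 'W236S']
Mutations(Zeta) = ['A36F', 'C218S', 'D245E', 'F737N', 'F796H', 'G919H', 'H929A', 'L447P', 'M239L', 'P567W', 'V573P', 'W236S']
Accumulating mutations along path to Mu:
  At Theta: gained [] -> total []
  At Eta: gained ['L447P', 'P567W'] -> total ['L447P', 'P567W']
  At Kappa: gained ['W236S', 'G919H', 'D245E'] -> total ['D245E', 'G919H', 'L447P', 'P567W', 'W236S']
  At Mu: gained ['C777M', 'K411N'] -> total ['C777M', 'D245E', 'G919H', 'K411N', 'L447P', 'P567W', 'W236S']
Mutations(Mu) = ['C777M', 'D245E', 'G919H', 'K411N', 'L447P', 'P567W', 'W236S']
Intersection: ['A36F', 'C218S', 'D245E', 'F737N', 'F796H', 'G919H', 'H929A', 'L447P', 'M239L', 'P567W', 'V573P', 'W236S'] ∩ ['C777M', 'D245E', 'G919H', 'K411N', 'L447P', 'P567W', 'W236S'] = ['D245E', 'G919H', 'L447P', 'P567W', 'W236S']

Answer: D245E,G919H,L447P,P567W,W236S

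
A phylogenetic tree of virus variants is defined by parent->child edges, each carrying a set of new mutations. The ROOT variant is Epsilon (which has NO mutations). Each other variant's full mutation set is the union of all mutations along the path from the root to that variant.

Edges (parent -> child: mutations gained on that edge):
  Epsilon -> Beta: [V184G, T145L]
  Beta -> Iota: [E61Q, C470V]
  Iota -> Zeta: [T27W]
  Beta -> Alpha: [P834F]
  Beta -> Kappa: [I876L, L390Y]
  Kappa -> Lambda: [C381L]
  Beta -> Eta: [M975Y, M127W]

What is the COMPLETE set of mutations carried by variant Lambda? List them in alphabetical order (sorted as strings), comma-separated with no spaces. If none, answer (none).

At Epsilon: gained [] -> total []
At Beta: gained ['V184G', 'T145L'] -> total ['T145L', 'V184G']
At Kappa: gained ['I876L', 'L390Y'] -> total ['I876L', 'L390Y', 'T145L', 'V184G']
At Lambda: gained ['C381L'] -> total ['C381L', 'I876L', 'L390Y', 'T145L', 'V184G']

Answer: C381L,I876L,L390Y,T145L,V184G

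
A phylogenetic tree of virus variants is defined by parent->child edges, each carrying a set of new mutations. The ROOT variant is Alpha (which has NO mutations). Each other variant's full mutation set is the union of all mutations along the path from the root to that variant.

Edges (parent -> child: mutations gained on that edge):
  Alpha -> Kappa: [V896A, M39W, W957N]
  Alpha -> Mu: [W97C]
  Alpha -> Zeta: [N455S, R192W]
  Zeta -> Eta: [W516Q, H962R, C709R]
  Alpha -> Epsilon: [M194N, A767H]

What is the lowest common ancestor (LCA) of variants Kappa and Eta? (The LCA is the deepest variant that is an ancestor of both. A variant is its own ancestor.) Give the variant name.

Path from root to Kappa: Alpha -> Kappa
  ancestors of Kappa: {Alpha, Kappa}
Path from root to Eta: Alpha -> Zeta -> Eta
  ancestors of Eta: {Alpha, Zeta, Eta}
Common ancestors: {Alpha}
Walk up from Eta: Eta (not in ancestors of Kappa), Zeta (not in ancestors of Kappa), Alpha (in ancestors of Kappa)
Deepest common ancestor (LCA) = Alpha

Answer: Alpha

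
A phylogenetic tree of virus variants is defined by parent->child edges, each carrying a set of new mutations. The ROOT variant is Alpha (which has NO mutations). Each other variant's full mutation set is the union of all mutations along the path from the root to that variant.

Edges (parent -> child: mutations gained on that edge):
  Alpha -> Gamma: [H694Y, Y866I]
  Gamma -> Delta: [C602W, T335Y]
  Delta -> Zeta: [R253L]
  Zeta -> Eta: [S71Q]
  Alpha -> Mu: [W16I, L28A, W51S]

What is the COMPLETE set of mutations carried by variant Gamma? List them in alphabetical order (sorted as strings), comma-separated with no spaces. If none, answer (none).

At Alpha: gained [] -> total []
At Gamma: gained ['H694Y', 'Y866I'] -> total ['H694Y', 'Y866I']

Answer: H694Y,Y866I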